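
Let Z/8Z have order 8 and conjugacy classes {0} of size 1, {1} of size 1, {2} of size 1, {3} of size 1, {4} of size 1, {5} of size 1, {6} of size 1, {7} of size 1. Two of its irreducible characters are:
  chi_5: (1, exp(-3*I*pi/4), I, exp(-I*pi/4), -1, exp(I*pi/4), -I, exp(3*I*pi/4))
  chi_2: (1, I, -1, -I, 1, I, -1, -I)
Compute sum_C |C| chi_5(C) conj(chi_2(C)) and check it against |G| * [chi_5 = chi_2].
Sum = 0; so <chi_5, chi_2> = 0 (distinct irreducibles are orthogonal).

Compute term by term over conjugacy classes (|C| * chi_5(C) * conj(chi_2(C))):
  1*(1)*conj(1) + 1*(exp(-3*I*pi/4))*conj(I) + 1*(I)*conj(-1) + 1*(exp(-I*pi/4))*conj(-I) + 1*(-1)*conj(1) + 1*(exp(I*pi/4))*conj(I) + 1*(-I)*conj(-1) + 1*(exp(3*I*pi/4))*conj(-I)
  = (1) + (-exp(-I*pi/4)) + (-I) + (exp(I*pi/4)) + (-1) + (-exp(3*I*pi/4)) + (I) + (exp(-3*I*pi/4))
  = 0.
(Exp terms are combined using exp(i*s)*conj(exp(i*t)) = exp(i*(s-t)), and sums of them are collapsed using the identity that for every m > 1 the m distinct m-th roots of unity sum to 0, e.g. 1 + exp(2*I*pi/3) + exp(-2*I*pi/3) = 0.)
Dividing by |G| = 8 gives 0/8 = 0, matching the row-orthogonality relation <chi_5, chi_2> = [chi_5 = chi_2].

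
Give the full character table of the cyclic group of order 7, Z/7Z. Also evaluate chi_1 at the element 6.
Character table of Z/7Z (irreps indexed chi_0,...,chi_6 with chi_k(m) = zeta_7^(k*m), zeta_7 = exp(2*pi*i/7)):
  irrep \ class  {0} (size 1)  {1} (size 1)    {2} (size 1)    {3} (size 1)    {4} (size 1)    {5} (size 1)    {6} (size 1)  
  chi_0          1             1               1               1               1               1               1             
  chi_1          1             exp(2*I*pi/7)   exp(4*I*pi/7)   exp(6*I*pi/7)   exp(-6*I*pi/7)  exp(-4*I*pi/7)  exp(-2*I*pi/7)
  chi_2          1             exp(4*I*pi/7)   exp(-6*I*pi/7)  exp(-2*I*pi/7)  exp(2*I*pi/7)   exp(6*I*pi/7)   exp(-4*I*pi/7)
  chi_3          1             exp(6*I*pi/7)   exp(-2*I*pi/7)  exp(4*I*pi/7)   exp(-4*I*pi/7)  exp(2*I*pi/7)   exp(-6*I*pi/7)
  chi_4          1             exp(-6*I*pi/7)  exp(2*I*pi/7)   exp(-4*I*pi/7)  exp(4*I*pi/7)   exp(-2*I*pi/7)  exp(6*I*pi/7) 
  chi_5          1             exp(-4*I*pi/7)  exp(6*I*pi/7)   exp(2*I*pi/7)   exp(-2*I*pi/7)  exp(-6*I*pi/7)  exp(4*I*pi/7) 
  chi_6          1             exp(-2*I*pi/7)  exp(-4*I*pi/7)  exp(-6*I*pi/7)  exp(6*I*pi/7)   exp(4*I*pi/7)   exp(2*I*pi/7) 

Spot check: chi_1(6) = zeta_7^(1*6) = zeta_7^6 = exp(-2*I*pi/7).

Details: Z/7Z is abelian, so all 7 irreducible complex representations are 1-dimensional. They are given by chi_k(m) = zeta_7^(k*m) for k = 0,...,6. Row orthogonality: sum_m chi_k(m) conj(chi_l(m)) = 7 * [k = l].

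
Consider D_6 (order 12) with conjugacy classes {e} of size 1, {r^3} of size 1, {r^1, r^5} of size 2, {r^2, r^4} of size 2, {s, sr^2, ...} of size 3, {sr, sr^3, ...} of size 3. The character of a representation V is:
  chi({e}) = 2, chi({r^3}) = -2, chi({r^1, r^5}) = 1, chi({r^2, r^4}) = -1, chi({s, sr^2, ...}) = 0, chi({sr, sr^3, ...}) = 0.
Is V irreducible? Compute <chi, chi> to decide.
Irreducible: <chi, chi> = 1.

Details: <chi, chi> = (1/|G|) sum_C |C| * |chi(C)|^2 = (1/12)[1*|2|^2 + 1*|-2|^2 + 2*|1|^2 + 2*|-1|^2 + 3*|0|^2 + 3*|0|^2]
  = (1/12)[(4) + (4) + (2) + (2) + (0) + (0)] = 12/12 = 1.
A character is irreducible iff <chi, chi> = 1, so this representation is irreducible.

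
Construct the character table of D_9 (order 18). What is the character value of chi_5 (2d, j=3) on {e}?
Conjugacy classes: {e} of size 1, {r^1, r^8} of size 2, {r^2, r^7} of size 2, {r^3, r^6} of size 2, {r^4, r^5} of size 2, {s, sr, ..., sr^8} of size 9.
Character table:
  irrep \ class              {e} (size 1)  {r^1, r^8} (size 2)  {r^2, r^7} (size 2)  {r^3, r^6} (size 2)  {r^4, r^5} (size 2)  {s, sr, ..., sr^8} (size 9)
  chi_1 (triv)               1             1                    1                    1                    1                    1                          
  chi_2 (sign: r->1, s->-1)  1             1                    1                    1                    1                    -1                         
  chi_3 (2d, j=1)            2             2*cos(2*pi/9)        2*cos(4*pi/9)        -1                   -2*cos(pi/9)         0                          
  chi_4 (2d, j=2)            2             2*cos(4*pi/9)        -2*cos(pi/9)         -1                   2*cos(2*pi/9)        0                          
  chi_5 (2d, j=3)            2             -1                   -1                   2                    -1                   0                          
  chi_6 (2d, j=4)            2             -2*cos(pi/9)         2*cos(2*pi/9)        -1                   2*cos(4*pi/9)        0                          

Spot check: chi_5 (2d, j=3) on {e} = 2.

Why: D_9 has order 2*9 = 18 with 6 conjugacy classes, hence 6 irreducibles. Sum of squared dims 1 + 1 + 4 + 4 + 4 + 4 = 18 = |G|. Linear characters come from the abelianisation; the 2-dimensional irreps have character r^k -> 2*cos(2*pi*j*k/9), reflections -> 0.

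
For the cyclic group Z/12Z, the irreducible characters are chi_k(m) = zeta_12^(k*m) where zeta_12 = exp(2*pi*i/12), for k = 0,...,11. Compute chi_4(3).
chi_4(3) = zeta_12^12 = 1

Explanation: chi_4(3) = zeta_12^(4*3) = zeta_12^12. Since zeta_12^12 = 1, this equals zeta_12^0 = exp(2*pi*i*0/12) = 1.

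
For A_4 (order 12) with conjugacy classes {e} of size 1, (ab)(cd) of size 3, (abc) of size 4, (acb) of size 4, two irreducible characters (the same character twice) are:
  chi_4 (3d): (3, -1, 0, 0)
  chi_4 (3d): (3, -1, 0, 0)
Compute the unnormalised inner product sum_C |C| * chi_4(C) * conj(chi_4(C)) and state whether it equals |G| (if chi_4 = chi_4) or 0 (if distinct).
Sum = 12 = |G| = 12; so <chi_4, chi_4> = 1 (norm-1 confirms irreducibility).

Argument: Compute term by term over conjugacy classes (|C| * chi_4(C) * conj(chi_4(C))):
  1*(3)*conj(3) + 3*(-1)*conj(-1) + 4*(0)*conj(0) + 4*(0)*conj(0)
  = (9) + (3) + (0) + (0)
  = 12.
(Exp terms are combined using exp(i*s)*conj(exp(i*t)) = exp(i*(s-t)), and sums of them are collapsed using the identity that for every m > 1 the m distinct m-th roots of unity sum to 0, e.g. 1 + exp(2*I*pi/3) + exp(-2*I*pi/3) = 0.)
Dividing by |G| = 12 gives 12/12 = 1, matching the row-orthogonality relation <chi_4, chi_4> = [chi_4 = chi_4].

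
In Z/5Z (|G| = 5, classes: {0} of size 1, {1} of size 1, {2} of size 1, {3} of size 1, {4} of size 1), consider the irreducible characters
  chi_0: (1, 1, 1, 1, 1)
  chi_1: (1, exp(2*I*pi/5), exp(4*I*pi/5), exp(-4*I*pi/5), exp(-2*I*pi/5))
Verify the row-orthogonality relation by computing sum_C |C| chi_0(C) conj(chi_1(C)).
Sum = 0; so <chi_0, chi_1> = 0 (distinct irreducibles are orthogonal).

Justification: Compute term by term over conjugacy classes (|C| * chi_0(C) * conj(chi_1(C))):
  1*(1)*conj(1) + 1*(1)*conj(exp(2*I*pi/5)) + 1*(1)*conj(exp(4*I*pi/5)) + 1*(1)*conj(exp(-4*I*pi/5)) + 1*(1)*conj(exp(-2*I*pi/5))
  = (1) + (exp(-2*I*pi/5)) + (exp(-4*I*pi/5)) + (exp(4*I*pi/5)) + (exp(2*I*pi/5))
  = 0.
(Exp terms are combined using exp(i*s)*conj(exp(i*t)) = exp(i*(s-t)), and sums of them are collapsed using the identity that for every m > 1 the m distinct m-th roots of unity sum to 0, e.g. 1 + exp(2*I*pi/3) + exp(-2*I*pi/3) = 0.)
Dividing by |G| = 5 gives 0/5 = 0, matching the row-orthogonality relation <chi_0, chi_1> = [chi_0 = chi_1].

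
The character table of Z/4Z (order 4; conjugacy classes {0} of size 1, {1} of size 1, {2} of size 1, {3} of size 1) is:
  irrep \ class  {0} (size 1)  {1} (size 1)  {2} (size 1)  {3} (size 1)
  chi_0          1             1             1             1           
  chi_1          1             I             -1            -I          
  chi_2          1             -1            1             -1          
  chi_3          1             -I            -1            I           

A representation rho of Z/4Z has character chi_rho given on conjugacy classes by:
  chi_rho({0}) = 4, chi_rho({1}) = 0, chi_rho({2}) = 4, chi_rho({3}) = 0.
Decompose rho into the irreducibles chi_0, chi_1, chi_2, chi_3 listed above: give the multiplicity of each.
Multiplicities: chi_0: 2, chi_1: 0, chi_2: 2, chi_3: 0.

Explanation: Use <chi_rho, chi> = (1/|G|) sum_C |C| * chi_rho(C) * conj(chi(C)) with |G| = 4 for each irreducible chi in the table:
  <chi_rho, chi_0> = (1/4)[1*(4)*conj(1) + 1*(0)*conj(1) + 1*(4)*conj(1) + 1*(0)*conj(1)]
      = (1/4)[(4) + (0) + (4) + (0)] = 8/4 = 2
  <chi_rho, chi_1> = (1/4)[1*(4)*conj(1) + 1*(0)*conj(I) + 1*(4)*conj(-1) + 1*(0)*conj(-I)]
      = (1/4)[(4) + (0) + (-4) + (0)] = 0/4 = 0
  <chi_rho, chi_2> = (1/4)[1*(4)*conj(1) + 1*(0)*conj(-1) + 1*(4)*conj(1) + 1*(0)*conj(-1)]
      = (1/4)[(4) + (0) + (4) + (0)] = 8/4 = 2
  <chi_rho, chi_3> = (1/4)[1*(4)*conj(1) + 1*(0)*conj(-I) + 1*(4)*conj(-1) + 1*(0)*conj(I)]
      = (1/4)[(4) + (0) + (-4) + (0)] = 0/4 = 0
(Exp terms are combined using exp(i*s)*conj(exp(i*t)) = exp(i*(s-t)), and sums of them are collapsed using the identity that for every m > 1 the m distinct m-th roots of unity sum to 0, e.g. 1 + exp(2*I*pi/3) + exp(-2*I*pi/3) = 0.)
Dimension check: dim(rho) = sum (mult * dim) = 2*1 + 0*1 + 2*1 + 0*1 = 4 = chi_rho(e) = 4.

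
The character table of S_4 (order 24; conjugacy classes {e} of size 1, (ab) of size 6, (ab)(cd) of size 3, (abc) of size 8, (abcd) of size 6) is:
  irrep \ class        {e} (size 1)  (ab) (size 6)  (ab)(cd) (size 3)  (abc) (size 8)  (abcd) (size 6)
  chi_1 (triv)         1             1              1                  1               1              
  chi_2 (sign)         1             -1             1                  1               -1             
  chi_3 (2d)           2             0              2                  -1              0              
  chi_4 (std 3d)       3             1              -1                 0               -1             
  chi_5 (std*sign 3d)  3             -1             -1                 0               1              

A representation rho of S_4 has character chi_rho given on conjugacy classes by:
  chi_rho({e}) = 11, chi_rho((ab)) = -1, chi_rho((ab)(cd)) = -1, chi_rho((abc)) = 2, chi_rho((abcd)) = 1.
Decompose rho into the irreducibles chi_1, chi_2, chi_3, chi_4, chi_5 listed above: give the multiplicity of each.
Multiplicities: chi_1: 1, chi_2: 1, chi_3: 0, chi_4: 1, chi_5: 2.

Derivation: Use <chi_rho, chi> = (1/|G|) sum_C |C| * chi_rho(C) * conj(chi(C)) with |G| = 24 for each irreducible chi in the table:
  <chi_rho, chi_1> = (1/24)[1*(11)*conj(1) + 6*(-1)*conj(1) + 3*(-1)*conj(1) + 8*(2)*conj(1) + 6*(1)*conj(1)]
      = (1/24)[(11) + (-6) + (-3) + (16) + (6)] = 24/24 = 1
  <chi_rho, chi_2> = (1/24)[1*(11)*conj(1) + 6*(-1)*conj(-1) + 3*(-1)*conj(1) + 8*(2)*conj(1) + 6*(1)*conj(-1)]
      = (1/24)[(11) + (6) + (-3) + (16) + (-6)] = 24/24 = 1
  <chi_rho, chi_3> = (1/24)[1*(11)*conj(2) + 6*(-1)*conj(0) + 3*(-1)*conj(2) + 8*(2)*conj(-1) + 6*(1)*conj(0)]
      = (1/24)[(22) + (0) + (-6) + (-16) + (0)] = 0/24 = 0
  <chi_rho, chi_4> = (1/24)[1*(11)*conj(3) + 6*(-1)*conj(1) + 3*(-1)*conj(-1) + 8*(2)*conj(0) + 6*(1)*conj(-1)]
      = (1/24)[(33) + (-6) + (3) + (0) + (-6)] = 24/24 = 1
  <chi_rho, chi_5> = (1/24)[1*(11)*conj(3) + 6*(-1)*conj(-1) + 3*(-1)*conj(-1) + 8*(2)*conj(0) + 6*(1)*conj(1)]
      = (1/24)[(33) + (6) + (3) + (0) + (6)] = 48/24 = 2
Dimension check: dim(rho) = sum (mult * dim) = 1*1 + 1*1 + 0*2 + 1*3 + 2*3 = 11 = chi_rho(e) = 11.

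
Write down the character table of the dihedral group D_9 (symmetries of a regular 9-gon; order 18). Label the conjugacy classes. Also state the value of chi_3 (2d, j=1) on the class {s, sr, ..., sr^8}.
Conjugacy classes: {e} of size 1, {r^1, r^8} of size 2, {r^2, r^7} of size 2, {r^3, r^6} of size 2, {r^4, r^5} of size 2, {s, sr, ..., sr^8} of size 9.
Character table:
  irrep \ class              {e} (size 1)  {r^1, r^8} (size 2)  {r^2, r^7} (size 2)  {r^3, r^6} (size 2)  {r^4, r^5} (size 2)  {s, sr, ..., sr^8} (size 9)
  chi_1 (triv)               1             1                    1                    1                    1                    1                          
  chi_2 (sign: r->1, s->-1)  1             1                    1                    1                    1                    -1                         
  chi_3 (2d, j=1)            2             2*cos(2*pi/9)        2*cos(4*pi/9)        -1                   -2*cos(pi/9)         0                          
  chi_4 (2d, j=2)            2             2*cos(4*pi/9)        -2*cos(pi/9)         -1                   2*cos(2*pi/9)        0                          
  chi_5 (2d, j=3)            2             -1                   -1                   2                    -1                   0                          
  chi_6 (2d, j=4)            2             -2*cos(pi/9)         2*cos(2*pi/9)        -1                   2*cos(4*pi/9)        0                          

Spot check: chi_3 (2d, j=1) on {s, sr, ..., sr^8} = 0.

Solution. D_9 has order 2*9 = 18 with 6 conjugacy classes, hence 6 irreducibles. Sum of squared dims 1 + 1 + 4 + 4 + 4 + 4 = 18 = |G|. Linear characters come from the abelianisation; the 2-dimensional irreps have character r^k -> 2*cos(2*pi*j*k/9), reflections -> 0.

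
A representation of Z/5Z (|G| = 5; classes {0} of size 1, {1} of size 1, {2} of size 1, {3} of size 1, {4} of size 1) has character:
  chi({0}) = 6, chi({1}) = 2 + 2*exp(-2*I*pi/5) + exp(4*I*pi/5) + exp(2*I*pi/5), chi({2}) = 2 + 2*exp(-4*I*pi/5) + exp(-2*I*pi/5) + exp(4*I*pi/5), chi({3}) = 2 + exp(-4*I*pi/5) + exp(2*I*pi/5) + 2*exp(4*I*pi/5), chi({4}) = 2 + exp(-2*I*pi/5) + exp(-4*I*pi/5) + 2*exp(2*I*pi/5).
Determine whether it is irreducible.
Not irreducible (reducible): <chi, chi> = 10 > 1.

Solution. <chi, chi> = (1/|G|) sum_C |C| * |chi(C)|^2 = (1/5)[1*|6|^2 + 1*|2 + 2*exp(-2*I*pi/5) + exp(4*I*pi/5) + exp(2*I*pi/5)|^2 + 1*|2 + 2*exp(-4*I*pi/5) + exp(-2*I*pi/5) + exp(4*I*pi/5)|^2 + 1*|2 + exp(-4*I*pi/5) + exp(2*I*pi/5) + 2*exp(4*I*pi/5)|^2 + 1*|2 + exp(-2*I*pi/5) + exp(-4*I*pi/5) + 2*exp(2*I*pi/5)|^2]
  = (1/5)[(36) + (10 + 7*exp(-2*I*pi/5) + 6*exp(-4*I*pi/5) + 6*exp(4*I*pi/5) + 7*exp(2*I*pi/5)) + (10 + 6*exp(-2*I*pi/5) + 7*exp(-4*I*pi/5) + 7*exp(4*I*pi/5) + 6*exp(2*I*pi/5)) + (10 + 6*exp(-2*I*pi/5) + 7*exp(-4*I*pi/5) + 7*exp(4*I*pi/5) + 6*exp(2*I*pi/5)) + (10 + 7*exp(-2*I*pi/5) + 6*exp(-4*I*pi/5) + 6*exp(4*I*pi/5) + 7*exp(2*I*pi/5))] = 50/5 = 10.
(Exp terms are combined using exp(i*s)*conj(exp(i*t)) = exp(i*(s-t)), and sums of them are collapsed using the identity that for every m > 1 the m distinct m-th roots of unity sum to 0, e.g. 1 + exp(2*I*pi/3) + exp(-2*I*pi/3) = 0.)
A character is irreducible iff <chi, chi> = 1, so this representation is reducible.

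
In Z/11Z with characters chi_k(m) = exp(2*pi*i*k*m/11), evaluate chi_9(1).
chi_9(1) = zeta_11^9 = exp(-4*I*pi/11)

Details: chi_9(1) = zeta_11^(9*1) = zeta_11^9. Since zeta_11^11 = 1, this equals zeta_11^9 = exp(2*pi*i*9/11) = exp(-4*I*pi/11).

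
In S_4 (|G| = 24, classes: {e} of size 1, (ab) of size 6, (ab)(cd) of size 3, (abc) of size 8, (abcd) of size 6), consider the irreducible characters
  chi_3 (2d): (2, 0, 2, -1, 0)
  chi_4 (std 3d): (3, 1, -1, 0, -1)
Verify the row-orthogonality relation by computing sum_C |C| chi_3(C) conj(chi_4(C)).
Sum = 0; so <chi_3, chi_4> = 0 (distinct irreducibles are orthogonal).

Compute term by term over conjugacy classes (|C| * chi_3(C) * conj(chi_4(C))):
  1*(2)*conj(3) + 6*(0)*conj(1) + 3*(2)*conj(-1) + 8*(-1)*conj(0) + 6*(0)*conj(-1)
  = (6) + (0) + (-6) + (0) + (0)
  = 0.
Dividing by |G| = 24 gives 0/24 = 0, matching the row-orthogonality relation <chi_3, chi_4> = [chi_3 = chi_4].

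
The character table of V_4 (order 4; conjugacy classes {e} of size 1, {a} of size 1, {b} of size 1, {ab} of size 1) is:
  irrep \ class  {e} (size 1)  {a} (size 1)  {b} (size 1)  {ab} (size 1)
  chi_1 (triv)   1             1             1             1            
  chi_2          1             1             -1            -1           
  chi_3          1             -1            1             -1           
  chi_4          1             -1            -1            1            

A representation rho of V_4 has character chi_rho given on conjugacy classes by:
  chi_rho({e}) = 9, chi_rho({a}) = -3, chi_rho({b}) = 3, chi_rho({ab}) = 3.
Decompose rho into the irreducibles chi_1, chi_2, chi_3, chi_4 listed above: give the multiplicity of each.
Multiplicities: chi_1: 3, chi_2: 0, chi_3: 3, chi_4: 3.

Details: Use <chi_rho, chi> = (1/|G|) sum_C |C| * chi_rho(C) * conj(chi(C)) with |G| = 4 for each irreducible chi in the table:
  <chi_rho, chi_1> = (1/4)[1*(9)*conj(1) + 1*(-3)*conj(1) + 1*(3)*conj(1) + 1*(3)*conj(1)]
      = (1/4)[(9) + (-3) + (3) + (3)] = 12/4 = 3
  <chi_rho, chi_2> = (1/4)[1*(9)*conj(1) + 1*(-3)*conj(1) + 1*(3)*conj(-1) + 1*(3)*conj(-1)]
      = (1/4)[(9) + (-3) + (-3) + (-3)] = 0/4 = 0
  <chi_rho, chi_3> = (1/4)[1*(9)*conj(1) + 1*(-3)*conj(-1) + 1*(3)*conj(1) + 1*(3)*conj(-1)]
      = (1/4)[(9) + (3) + (3) + (-3)] = 12/4 = 3
  <chi_rho, chi_4> = (1/4)[1*(9)*conj(1) + 1*(-3)*conj(-1) + 1*(3)*conj(-1) + 1*(3)*conj(1)]
      = (1/4)[(9) + (3) + (-3) + (3)] = 12/4 = 3
Dimension check: dim(rho) = sum (mult * dim) = 3*1 + 0*1 + 3*1 + 3*1 = 9 = chi_rho(e) = 9.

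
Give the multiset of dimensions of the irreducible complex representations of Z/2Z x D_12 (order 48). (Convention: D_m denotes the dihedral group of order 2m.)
Dimensions: 1, 1, 1, 1, 1, 1, 1, 1, 2, 2, 2, 2, 2, 2, 2, 2, 2, 2

Details: There are 18 irreducibles (= number of conjugacy classes). Their dimensions d_i satisfy sum d_i^2 = |G| = 48: 1 + 1 + 1 + 1 + 1 + 1 + 1 + 1 + 4 + 4 + 4 + 4 + 4 + 4 + 4 + 4 + 4 + 4 = 48. (For the product with Z/2Z: each of the 2 1-dim characters of Z/2Z tensors with each irrep of D_12, giving 2 copies of each D_12-dimension.)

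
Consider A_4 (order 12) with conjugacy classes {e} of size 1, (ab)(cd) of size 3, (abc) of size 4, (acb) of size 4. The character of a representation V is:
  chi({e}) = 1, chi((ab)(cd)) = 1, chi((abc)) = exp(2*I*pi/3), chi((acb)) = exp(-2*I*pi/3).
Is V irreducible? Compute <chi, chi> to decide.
Irreducible: <chi, chi> = 1.

Justification: <chi, chi> = (1/|G|) sum_C |C| * |chi(C)|^2 = (1/12)[1*|1|^2 + 3*|1|^2 + 4*|exp(2*I*pi/3)|^2 + 4*|exp(-2*I*pi/3)|^2]
  = (1/12)[(1) + (3) + (4) + (4)] = 12/12 = 1.
(Exp terms are combined using exp(i*s)*conj(exp(i*t)) = exp(i*(s-t)), and sums of them are collapsed using the identity that for every m > 1 the m distinct m-th roots of unity sum to 0, e.g. 1 + exp(2*I*pi/3) + exp(-2*I*pi/3) = 0.)
A character is irreducible iff <chi, chi> = 1, so this representation is irreducible.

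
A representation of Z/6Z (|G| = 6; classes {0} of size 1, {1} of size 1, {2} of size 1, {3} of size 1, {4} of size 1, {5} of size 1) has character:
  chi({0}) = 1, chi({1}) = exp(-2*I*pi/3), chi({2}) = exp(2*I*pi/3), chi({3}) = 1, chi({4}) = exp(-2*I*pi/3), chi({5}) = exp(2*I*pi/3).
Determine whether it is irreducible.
Irreducible: <chi, chi> = 1.

Reasoning: <chi, chi> = (1/|G|) sum_C |C| * |chi(C)|^2 = (1/6)[1*|1|^2 + 1*|exp(-2*I*pi/3)|^2 + 1*|exp(2*I*pi/3)|^2 + 1*|1|^2 + 1*|exp(-2*I*pi/3)|^2 + 1*|exp(2*I*pi/3)|^2]
  = (1/6)[(1) + (1) + (1) + (1) + (1) + (1)] = 6/6 = 1.
(Exp terms are combined using exp(i*s)*conj(exp(i*t)) = exp(i*(s-t)), and sums of them are collapsed using the identity that for every m > 1 the m distinct m-th roots of unity sum to 0, e.g. 1 + exp(2*I*pi/3) + exp(-2*I*pi/3) = 0.)
A character is irreducible iff <chi, chi> = 1, so this representation is irreducible.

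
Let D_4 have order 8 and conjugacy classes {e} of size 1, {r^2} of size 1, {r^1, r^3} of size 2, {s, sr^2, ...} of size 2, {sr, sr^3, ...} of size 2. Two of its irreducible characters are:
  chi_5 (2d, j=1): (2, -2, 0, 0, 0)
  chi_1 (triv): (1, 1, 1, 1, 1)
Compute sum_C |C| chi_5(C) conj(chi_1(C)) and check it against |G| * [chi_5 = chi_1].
Sum = 0; so <chi_5, chi_1> = 0 (distinct irreducibles are orthogonal).

Reasoning: Compute term by term over conjugacy classes (|C| * chi_5(C) * conj(chi_1(C))):
  1*(2)*conj(1) + 1*(-2)*conj(1) + 2*(0)*conj(1) + 2*(0)*conj(1) + 2*(0)*conj(1)
  = (2) + (-2) + (0) + (0) + (0)
  = 0.
Dividing by |G| = 8 gives 0/8 = 0, matching the row-orthogonality relation <chi_5, chi_1> = [chi_5 = chi_1].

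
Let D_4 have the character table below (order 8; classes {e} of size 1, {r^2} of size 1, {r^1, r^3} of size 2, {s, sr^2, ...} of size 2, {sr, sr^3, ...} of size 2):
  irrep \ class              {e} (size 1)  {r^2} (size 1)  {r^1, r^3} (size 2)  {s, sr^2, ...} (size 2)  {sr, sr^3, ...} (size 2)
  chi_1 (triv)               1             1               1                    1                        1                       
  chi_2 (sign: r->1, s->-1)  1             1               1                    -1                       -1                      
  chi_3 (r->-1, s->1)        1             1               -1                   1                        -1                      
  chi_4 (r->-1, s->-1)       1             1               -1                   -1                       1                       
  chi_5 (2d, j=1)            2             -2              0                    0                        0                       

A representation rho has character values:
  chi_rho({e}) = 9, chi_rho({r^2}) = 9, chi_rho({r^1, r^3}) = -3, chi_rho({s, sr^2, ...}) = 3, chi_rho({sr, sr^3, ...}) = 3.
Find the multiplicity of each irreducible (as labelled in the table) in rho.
Multiplicities: chi_1: 3, chi_2: 0, chi_3: 3, chi_4: 3, chi_5: 0.

Solution. Use <chi_rho, chi> = (1/|G|) sum_C |C| * chi_rho(C) * conj(chi(C)) with |G| = 8 for each irreducible chi in the table:
  <chi_rho, chi_1> = (1/8)[1*(9)*conj(1) + 1*(9)*conj(1) + 2*(-3)*conj(1) + 2*(3)*conj(1) + 2*(3)*conj(1)]
      = (1/8)[(9) + (9) + (-6) + (6) + (6)] = 24/8 = 3
  <chi_rho, chi_2> = (1/8)[1*(9)*conj(1) + 1*(9)*conj(1) + 2*(-3)*conj(1) + 2*(3)*conj(-1) + 2*(3)*conj(-1)]
      = (1/8)[(9) + (9) + (-6) + (-6) + (-6)] = 0/8 = 0
  <chi_rho, chi_3> = (1/8)[1*(9)*conj(1) + 1*(9)*conj(1) + 2*(-3)*conj(-1) + 2*(3)*conj(1) + 2*(3)*conj(-1)]
      = (1/8)[(9) + (9) + (6) + (6) + (-6)] = 24/8 = 3
  <chi_rho, chi_4> = (1/8)[1*(9)*conj(1) + 1*(9)*conj(1) + 2*(-3)*conj(-1) + 2*(3)*conj(-1) + 2*(3)*conj(1)]
      = (1/8)[(9) + (9) + (6) + (-6) + (6)] = 24/8 = 3
  <chi_rho, chi_5> = (1/8)[1*(9)*conj(2) + 1*(9)*conj(-2) + 2*(-3)*conj(0) + 2*(3)*conj(0) + 2*(3)*conj(0)]
      = (1/8)[(18) + (-18) + (0) + (0) + (0)] = 0/8 = 0
Dimension check: dim(rho) = sum (mult * dim) = 3*1 + 0*1 + 3*1 + 3*1 + 0*2 = 9 = chi_rho(e) = 9.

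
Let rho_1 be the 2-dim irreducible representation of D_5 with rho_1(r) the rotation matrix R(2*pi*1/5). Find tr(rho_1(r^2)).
chi_{rho_1}(r^2) = 2*cos(2*pi*1*2/5) = -sqrt(5)/2 - 1/2

Explanation: rho_1(r^2) is rotation by angle 2*pi*1*2/5, whose trace is 2*cos(2*pi*1*2/5) = -sqrt(5)/2 - 1/2.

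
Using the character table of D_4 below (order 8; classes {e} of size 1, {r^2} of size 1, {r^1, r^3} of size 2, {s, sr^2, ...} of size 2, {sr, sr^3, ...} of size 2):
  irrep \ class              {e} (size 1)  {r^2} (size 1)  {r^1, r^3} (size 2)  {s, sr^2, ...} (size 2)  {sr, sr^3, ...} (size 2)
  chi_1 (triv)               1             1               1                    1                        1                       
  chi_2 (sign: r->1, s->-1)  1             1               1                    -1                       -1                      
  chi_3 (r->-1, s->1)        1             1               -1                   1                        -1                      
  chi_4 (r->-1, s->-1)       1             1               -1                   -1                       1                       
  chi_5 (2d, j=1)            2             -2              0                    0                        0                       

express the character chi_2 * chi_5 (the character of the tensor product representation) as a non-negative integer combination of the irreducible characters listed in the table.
chi_2 tensor chi_5 = chi_5 (all other irreducibles have multiplicity 0).

Details: The character of a tensor product is the pointwise product (chi_2 * chi_5)(C) = chi_2(C) * chi_5(C):
  {e}: (1)*(2), {r^2}: (1)*(-2), {r^1, r^3}: (1)*(0), {s, sr^2, ...}: (-1)*(0), {sr, sr^3, ...}: (-1)*(0)
so (chi_2 * chi_5) takes values
  {e} -> 2, {r^2} -> -2, {r^1, r^3} -> 0, {s, sr^2, ...} -> 0, {sr, sr^3, ...} -> 0.
Now take the inner product of this character with each irreducible chi from the table, <chi_2*chi_5, chi> = (1/8) sum_C |C| (chi_2*chi_5)(C) conj(chi(C)):
  <chi_2*chi_5, chi_1> = (1/8)[1*(2)*conj(1) + 1*(-2)*conj(1) + 2*(0)*conj(1) + 2*(0)*conj(1) + 2*(0)*conj(1)]
      = (1/8)[(2) + (-2) + (0) + (0) + (0)] = 0/8 = 0
  <chi_2*chi_5, chi_2> = (1/8)[1*(2)*conj(1) + 1*(-2)*conj(1) + 2*(0)*conj(1) + 2*(0)*conj(-1) + 2*(0)*conj(-1)]
      = (1/8)[(2) + (-2) + (0) + (0) + (0)] = 0/8 = 0
  <chi_2*chi_5, chi_3> = (1/8)[1*(2)*conj(1) + 1*(-2)*conj(1) + 2*(0)*conj(-1) + 2*(0)*conj(1) + 2*(0)*conj(-1)]
      = (1/8)[(2) + (-2) + (0) + (0) + (0)] = 0/8 = 0
  <chi_2*chi_5, chi_4> = (1/8)[1*(2)*conj(1) + 1*(-2)*conj(1) + 2*(0)*conj(-1) + 2*(0)*conj(-1) + 2*(0)*conj(1)]
      = (1/8)[(2) + (-2) + (0) + (0) + (0)] = 0/8 = 0
  <chi_2*chi_5, chi_5> = (1/8)[1*(2)*conj(2) + 1*(-2)*conj(-2) + 2*(0)*conj(0) + 2*(0)*conj(0) + 2*(0)*conj(0)]
      = (1/8)[(4) + (4) + (0) + (0) + (0)] = 8/8 = 1
Hence the multiplicities are chi_5: 1. Dimension check: dim(chi_2)*dim(chi_5) = 1*2 = 2 and sum (mult * dim) = 1*2 = 2.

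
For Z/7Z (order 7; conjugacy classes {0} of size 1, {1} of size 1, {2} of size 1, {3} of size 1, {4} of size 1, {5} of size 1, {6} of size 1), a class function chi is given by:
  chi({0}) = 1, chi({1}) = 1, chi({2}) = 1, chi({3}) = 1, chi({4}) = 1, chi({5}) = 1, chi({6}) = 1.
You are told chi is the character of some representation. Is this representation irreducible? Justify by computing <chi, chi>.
Irreducible: <chi, chi> = 1.

Proof sketch: <chi, chi> = (1/|G|) sum_C |C| * |chi(C)|^2 = (1/7)[1*|1|^2 + 1*|1|^2 + 1*|1|^2 + 1*|1|^2 + 1*|1|^2 + 1*|1|^2 + 1*|1|^2]
  = (1/7)[(1) + (1) + (1) + (1) + (1) + (1) + (1)] = 7/7 = 1.
(Exp terms are combined using exp(i*s)*conj(exp(i*t)) = exp(i*(s-t)), and sums of them are collapsed using the identity that for every m > 1 the m distinct m-th roots of unity sum to 0, e.g. 1 + exp(2*I*pi/3) + exp(-2*I*pi/3) = 0.)
A character is irreducible iff <chi, chi> = 1, so this representation is irreducible.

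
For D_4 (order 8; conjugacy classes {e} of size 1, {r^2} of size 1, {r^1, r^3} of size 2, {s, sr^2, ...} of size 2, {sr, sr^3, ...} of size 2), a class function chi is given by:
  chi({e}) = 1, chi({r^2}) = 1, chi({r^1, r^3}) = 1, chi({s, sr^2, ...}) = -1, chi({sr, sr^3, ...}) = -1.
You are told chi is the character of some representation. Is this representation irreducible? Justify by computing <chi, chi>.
Irreducible: <chi, chi> = 1.

Details: <chi, chi> = (1/|G|) sum_C |C| * |chi(C)|^2 = (1/8)[1*|1|^2 + 1*|1|^2 + 2*|1|^2 + 2*|-1|^2 + 2*|-1|^2]
  = (1/8)[(1) + (1) + (2) + (2) + (2)] = 8/8 = 1.
A character is irreducible iff <chi, chi> = 1, so this representation is irreducible.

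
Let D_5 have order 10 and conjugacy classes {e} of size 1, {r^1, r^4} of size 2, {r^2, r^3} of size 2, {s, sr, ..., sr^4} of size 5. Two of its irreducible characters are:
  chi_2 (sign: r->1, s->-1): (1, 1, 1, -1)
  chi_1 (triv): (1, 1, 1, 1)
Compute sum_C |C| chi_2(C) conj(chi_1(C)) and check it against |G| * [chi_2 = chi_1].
Sum = 0; so <chi_2, chi_1> = 0 (distinct irreducibles are orthogonal).

Argument: Compute term by term over conjugacy classes (|C| * chi_2(C) * conj(chi_1(C))):
  1*(1)*conj(1) + 2*(1)*conj(1) + 2*(1)*conj(1) + 5*(-1)*conj(1)
  = (1) + (2) + (2) + (-5)
  = 0.
Dividing by |G| = 10 gives 0/10 = 0, matching the row-orthogonality relation <chi_2, chi_1> = [chi_2 = chi_1].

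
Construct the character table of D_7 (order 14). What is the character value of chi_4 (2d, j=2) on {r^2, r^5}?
Conjugacy classes: {e} of size 1, {r^1, r^6} of size 2, {r^2, r^5} of size 2, {r^3, r^4} of size 2, {s, sr, ..., sr^6} of size 7.
Character table:
  irrep \ class              {e} (size 1)  {r^1, r^6} (size 2)  {r^2, r^5} (size 2)  {r^3, r^4} (size 2)  {s, sr, ..., sr^6} (size 7)
  chi_1 (triv)               1             1                    1                    1                    1                          
  chi_2 (sign: r->1, s->-1)  1             1                    1                    1                    -1                         
  chi_3 (2d, j=1)            2             2*cos(2*pi/7)        -2*cos(3*pi/7)       -2*cos(pi/7)         0                          
  chi_4 (2d, j=2)            2             -2*cos(3*pi/7)       -2*cos(pi/7)         2*cos(2*pi/7)        0                          
  chi_5 (2d, j=3)            2             -2*cos(pi/7)         2*cos(2*pi/7)        -2*cos(3*pi/7)       0                          

Spot check: chi_4 (2d, j=2) on {r^2, r^5} = -2*cos(pi/7).

Proof sketch: D_7 has order 2*7 = 14 with 5 conjugacy classes, hence 5 irreducibles. Sum of squared dims 1 + 1 + 4 + 4 + 4 = 14 = |G|. Linear characters come from the abelianisation; the 2-dimensional irreps have character r^k -> 2*cos(2*pi*j*k/7), reflections -> 0.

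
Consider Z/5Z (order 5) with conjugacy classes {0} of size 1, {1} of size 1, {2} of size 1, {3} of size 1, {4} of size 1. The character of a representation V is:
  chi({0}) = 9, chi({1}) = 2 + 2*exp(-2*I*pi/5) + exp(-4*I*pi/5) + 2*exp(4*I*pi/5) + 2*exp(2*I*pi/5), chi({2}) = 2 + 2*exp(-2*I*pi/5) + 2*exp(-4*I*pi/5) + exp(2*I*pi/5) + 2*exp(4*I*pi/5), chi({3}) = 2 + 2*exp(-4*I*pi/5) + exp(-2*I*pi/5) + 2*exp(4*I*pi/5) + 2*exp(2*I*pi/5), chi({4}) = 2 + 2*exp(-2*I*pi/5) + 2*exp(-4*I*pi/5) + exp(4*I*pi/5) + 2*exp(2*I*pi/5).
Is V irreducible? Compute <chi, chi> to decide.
Not irreducible (reducible): <chi, chi> = 17 > 1.

Working: <chi, chi> = (1/|G|) sum_C |C| * |chi(C)|^2 = (1/5)[1*|9|^2 + 1*|2 + 2*exp(-2*I*pi/5) + exp(-4*I*pi/5) + 2*exp(4*I*pi/5) + 2*exp(2*I*pi/5)|^2 + 1*|2 + 2*exp(-2*I*pi/5) + 2*exp(-4*I*pi/5) + exp(2*I*pi/5) + 2*exp(4*I*pi/5)|^2 + 1*|2 + 2*exp(-4*I*pi/5) + exp(-2*I*pi/5) + 2*exp(4*I*pi/5) + 2*exp(2*I*pi/5)|^2 + 1*|2 + 2*exp(-2*I*pi/5) + 2*exp(-4*I*pi/5) + exp(4*I*pi/5) + 2*exp(2*I*pi/5)|^2]
  = (1/5)[(81) + (1) + (1) + (1) + (1)] = 85/5 = 17.
(Exp terms are combined using exp(i*s)*conj(exp(i*t)) = exp(i*(s-t)), and sums of them are collapsed using the identity that for every m > 1 the m distinct m-th roots of unity sum to 0, e.g. 1 + exp(2*I*pi/3) + exp(-2*I*pi/3) = 0.)
A character is irreducible iff <chi, chi> = 1, so this representation is reducible.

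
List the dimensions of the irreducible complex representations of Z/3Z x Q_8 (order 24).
Dimensions: 1, 1, 1, 1, 1, 1, 1, 1, 1, 1, 1, 1, 2, 2, 2

There are 15 irreducibles (= number of conjugacy classes). Their dimensions d_i satisfy sum d_i^2 = |G| = 24: 1 + 1 + 1 + 1 + 1 + 1 + 1 + 1 + 1 + 1 + 1 + 1 + 4 + 4 + 4 = 24. (For the product with Z/3Z: each of the 3 1-dim characters of Z/3Z tensors with each irrep of Q_8, giving 3 copies of each Q_8-dimension.)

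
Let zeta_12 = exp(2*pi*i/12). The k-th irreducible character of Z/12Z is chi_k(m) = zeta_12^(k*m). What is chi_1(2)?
chi_1(2) = zeta_12^2 = exp(I*pi/3)

Proof sketch: chi_1(2) = zeta_12^(1*2) = zeta_12^2. Since zeta_12^12 = 1, this equals zeta_12^2 = exp(2*pi*i*2/12) = exp(I*pi/3).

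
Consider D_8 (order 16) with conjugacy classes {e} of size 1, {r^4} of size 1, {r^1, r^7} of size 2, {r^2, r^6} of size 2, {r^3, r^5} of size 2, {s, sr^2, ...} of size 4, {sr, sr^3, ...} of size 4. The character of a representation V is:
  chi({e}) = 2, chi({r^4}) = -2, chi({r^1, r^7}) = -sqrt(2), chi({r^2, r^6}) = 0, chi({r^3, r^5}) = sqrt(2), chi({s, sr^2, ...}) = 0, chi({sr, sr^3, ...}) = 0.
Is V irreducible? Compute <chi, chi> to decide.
Irreducible: <chi, chi> = 1.

Why: <chi, chi> = (1/|G|) sum_C |C| * |chi(C)|^2 = (1/16)[1*|2|^2 + 1*|-2|^2 + 2*|-sqrt(2)|^2 + 2*|0|^2 + 2*|sqrt(2)|^2 + 4*|0|^2 + 4*|0|^2]
  = (1/16)[(4) + (4) + (4) + (0) + (4) + (0) + (0)] = 16/16 = 1.
A character is irreducible iff <chi, chi> = 1, so this representation is irreducible.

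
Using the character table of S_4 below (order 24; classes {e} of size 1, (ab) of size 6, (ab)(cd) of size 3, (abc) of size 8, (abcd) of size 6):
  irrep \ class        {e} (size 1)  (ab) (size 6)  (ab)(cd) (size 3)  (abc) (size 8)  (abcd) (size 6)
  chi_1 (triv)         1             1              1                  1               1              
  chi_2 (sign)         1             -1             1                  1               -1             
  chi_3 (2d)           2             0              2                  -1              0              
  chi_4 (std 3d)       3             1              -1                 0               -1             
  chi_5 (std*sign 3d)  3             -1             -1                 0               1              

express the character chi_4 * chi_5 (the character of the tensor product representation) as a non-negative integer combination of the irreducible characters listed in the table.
chi_4 tensor chi_5 = chi_2 + chi_3 + chi_4 + chi_5 (all other irreducibles have multiplicity 0).

Solution. The character of a tensor product is the pointwise product (chi_4 * chi_5)(C) = chi_4(C) * chi_5(C):
  {e}: (3)*(3), (ab): (1)*(-1), (ab)(cd): (-1)*(-1), (abc): (0)*(0), (abcd): (-1)*(1)
so (chi_4 * chi_5) takes values
  {e} -> 9, (ab) -> -1, (ab)(cd) -> 1, (abc) -> 0, (abcd) -> -1.
Now take the inner product of this character with each irreducible chi from the table, <chi_4*chi_5, chi> = (1/24) sum_C |C| (chi_4*chi_5)(C) conj(chi(C)):
  <chi_4*chi_5, chi_1> = (1/24)[1*(9)*conj(1) + 6*(-1)*conj(1) + 3*(1)*conj(1) + 8*(0)*conj(1) + 6*(-1)*conj(1)]
      = (1/24)[(9) + (-6) + (3) + (0) + (-6)] = 0/24 = 0
  <chi_4*chi_5, chi_2> = (1/24)[1*(9)*conj(1) + 6*(-1)*conj(-1) + 3*(1)*conj(1) + 8*(0)*conj(1) + 6*(-1)*conj(-1)]
      = (1/24)[(9) + (6) + (3) + (0) + (6)] = 24/24 = 1
  <chi_4*chi_5, chi_3> = (1/24)[1*(9)*conj(2) + 6*(-1)*conj(0) + 3*(1)*conj(2) + 8*(0)*conj(-1) + 6*(-1)*conj(0)]
      = (1/24)[(18) + (0) + (6) + (0) + (0)] = 24/24 = 1
  <chi_4*chi_5, chi_4> = (1/24)[1*(9)*conj(3) + 6*(-1)*conj(1) + 3*(1)*conj(-1) + 8*(0)*conj(0) + 6*(-1)*conj(-1)]
      = (1/24)[(27) + (-6) + (-3) + (0) + (6)] = 24/24 = 1
  <chi_4*chi_5, chi_5> = (1/24)[1*(9)*conj(3) + 6*(-1)*conj(-1) + 3*(1)*conj(-1) + 8*(0)*conj(0) + 6*(-1)*conj(1)]
      = (1/24)[(27) + (6) + (-3) + (0) + (-6)] = 24/24 = 1
Hence the multiplicities are chi_2: 1, chi_3: 1, chi_4: 1, chi_5: 1. Dimension check: dim(chi_4)*dim(chi_5) = 3*3 = 9 and sum (mult * dim) = 1*1 + 1*2 + 1*3 + 1*3 = 9.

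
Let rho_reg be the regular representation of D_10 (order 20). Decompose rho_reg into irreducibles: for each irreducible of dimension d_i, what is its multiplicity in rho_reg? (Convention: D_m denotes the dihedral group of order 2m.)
Each irreducible V_i of dimension d_i appears with multiplicity d_i, i.e. rho_reg = (direct sum over all irreducibles V_i) d_i V_i. The irreducible dimensions for D_10 are 1, 1, 1, 1, 2, 2, 2, 2: 4 irreducibles of dimension 1, each with multiplicity 1; 4 irreducibles of dimension 2, each with multiplicity 2. Total dimension 4*1*1 + 4*2*2 = 20 = |G|.

Argument: General theorem: in the regular representation of a finite group G, each irreducible appears with multiplicity equal to its dimension. Check: dim(rho_reg) = sum d_i^2 = 1 + 1 + 1 + 1 + 4 + 4 + 4 + 4 = 20 = |G|.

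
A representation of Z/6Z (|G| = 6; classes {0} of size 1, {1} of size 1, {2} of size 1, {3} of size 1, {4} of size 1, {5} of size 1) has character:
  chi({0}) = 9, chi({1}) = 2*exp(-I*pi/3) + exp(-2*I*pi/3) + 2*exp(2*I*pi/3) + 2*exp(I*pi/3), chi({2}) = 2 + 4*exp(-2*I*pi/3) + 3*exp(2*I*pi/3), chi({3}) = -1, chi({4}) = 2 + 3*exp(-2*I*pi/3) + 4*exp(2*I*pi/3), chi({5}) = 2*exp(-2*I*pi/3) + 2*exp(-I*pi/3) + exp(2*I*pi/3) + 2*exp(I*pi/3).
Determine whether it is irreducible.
Not irreducible (reducible): <chi, chi> = 15 > 1.

Argument: <chi, chi> = (1/|G|) sum_C |C| * |chi(C)|^2 = (1/6)[1*|9|^2 + 1*|2*exp(-I*pi/3) + exp(-2*I*pi/3) + 2*exp(2*I*pi/3) + 2*exp(I*pi/3)|^2 + 1*|2 + 4*exp(-2*I*pi/3) + 3*exp(2*I*pi/3)|^2 + 1*|-1|^2 + 1*|2 + 3*exp(-2*I*pi/3) + 4*exp(2*I*pi/3)|^2 + 1*|2*exp(-2*I*pi/3) + 2*exp(-I*pi/3) + exp(2*I*pi/3) + 2*exp(I*pi/3)|^2]
  = (1/6)[(81) + (1) + (3) + (1) + (3) + (1)] = 90/6 = 15.
(Exp terms are combined using exp(i*s)*conj(exp(i*t)) = exp(i*(s-t)), and sums of them are collapsed using the identity that for every m > 1 the m distinct m-th roots of unity sum to 0, e.g. 1 + exp(2*I*pi/3) + exp(-2*I*pi/3) = 0.)
A character is irreducible iff <chi, chi> = 1, so this representation is reducible.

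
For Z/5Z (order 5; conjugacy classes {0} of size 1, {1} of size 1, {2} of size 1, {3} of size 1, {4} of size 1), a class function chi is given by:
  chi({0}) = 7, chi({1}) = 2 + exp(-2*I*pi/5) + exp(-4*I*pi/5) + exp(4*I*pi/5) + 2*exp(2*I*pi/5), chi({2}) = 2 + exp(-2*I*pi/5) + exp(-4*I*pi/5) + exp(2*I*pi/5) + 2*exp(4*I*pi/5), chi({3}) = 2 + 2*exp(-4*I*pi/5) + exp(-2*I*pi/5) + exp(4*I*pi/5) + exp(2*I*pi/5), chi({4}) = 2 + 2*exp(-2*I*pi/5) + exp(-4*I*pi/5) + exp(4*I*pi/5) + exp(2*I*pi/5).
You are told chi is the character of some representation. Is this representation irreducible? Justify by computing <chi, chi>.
Not irreducible (reducible): <chi, chi> = 11 > 1.

Why: <chi, chi> = (1/|G|) sum_C |C| * |chi(C)|^2 = (1/5)[1*|7|^2 + 1*|2 + exp(-2*I*pi/5) + exp(-4*I*pi/5) + exp(4*I*pi/5) + 2*exp(2*I*pi/5)|^2 + 1*|2 + exp(-2*I*pi/5) + exp(-4*I*pi/5) + exp(2*I*pi/5) + 2*exp(4*I*pi/5)|^2 + 1*|2 + 2*exp(-4*I*pi/5) + exp(-2*I*pi/5) + exp(4*I*pi/5) + exp(2*I*pi/5)|^2 + 1*|2 + 2*exp(-2*I*pi/5) + exp(-4*I*pi/5) + exp(4*I*pi/5) + exp(2*I*pi/5)|^2]
  = (1/5)[(49) + (11 + 10*exp(-2*I*pi/5) + 9*exp(-4*I*pi/5) + 9*exp(4*I*pi/5) + 10*exp(2*I*pi/5)) + (11 + 9*exp(-2*I*pi/5) + 10*exp(-4*I*pi/5) + 10*exp(4*I*pi/5) + 9*exp(2*I*pi/5)) + (11 + 9*exp(-2*I*pi/5) + 10*exp(-4*I*pi/5) + 10*exp(4*I*pi/5) + 9*exp(2*I*pi/5)) + (11 + 10*exp(-2*I*pi/5) + 9*exp(-4*I*pi/5) + 9*exp(4*I*pi/5) + 10*exp(2*I*pi/5))] = 55/5 = 11.
(Exp terms are combined using exp(i*s)*conj(exp(i*t)) = exp(i*(s-t)), and sums of them are collapsed using the identity that for every m > 1 the m distinct m-th roots of unity sum to 0, e.g. 1 + exp(2*I*pi/3) + exp(-2*I*pi/3) = 0.)
A character is irreducible iff <chi, chi> = 1, so this representation is reducible.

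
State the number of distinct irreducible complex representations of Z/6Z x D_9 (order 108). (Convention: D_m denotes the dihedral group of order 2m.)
36

The number of irreducible complex representations of a finite group equals its number of conjugacy classes. For a direct product, #classes(G x H) = #classes(G) * #classes(H). Z/6Z has 6 classes (abelian), D_9 has 6 classes, so 6 * 6 = 36, so Z/6Z x D_9 (order 108) has exactly 36 irreducible complex representations.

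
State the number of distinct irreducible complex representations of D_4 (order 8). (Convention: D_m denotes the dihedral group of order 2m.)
5

Argument: The number of irreducible complex representations of a finite group equals its number of conjugacy classes. D_4 has 5 conjugacy classes (n/2 + 3 for n even), so D_4 (order 8) has exactly 5 irreducible complex representations.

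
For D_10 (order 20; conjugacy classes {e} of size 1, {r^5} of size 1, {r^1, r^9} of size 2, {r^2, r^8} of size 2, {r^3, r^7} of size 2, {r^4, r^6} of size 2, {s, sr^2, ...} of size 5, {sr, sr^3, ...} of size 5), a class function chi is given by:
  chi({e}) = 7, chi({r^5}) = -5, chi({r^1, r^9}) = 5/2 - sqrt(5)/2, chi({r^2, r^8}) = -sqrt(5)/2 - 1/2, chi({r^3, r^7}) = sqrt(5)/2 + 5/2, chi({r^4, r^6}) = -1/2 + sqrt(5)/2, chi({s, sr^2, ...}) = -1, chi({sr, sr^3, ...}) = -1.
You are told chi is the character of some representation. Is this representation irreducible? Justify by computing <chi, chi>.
Not irreducible (reducible): <chi, chi> = 6 > 1.

Reasoning: <chi, chi> = (1/|G|) sum_C |C| * |chi(C)|^2 = (1/20)[1*|7|^2 + 1*|-5|^2 + 2*|5/2 - sqrt(5)/2|^2 + 2*|-sqrt(5)/2 - 1/2|^2 + 2*|sqrt(5)/2 + 5/2|^2 + 2*|-1/2 + sqrt(5)/2|^2 + 5*|-1|^2 + 5*|-1|^2]
  = (1/20)[(49) + (25) + (15 - 5*sqrt(5)) + (sqrt(5) + 3) + (5*sqrt(5) + 15) + (3 - sqrt(5)) + (5) + (5)] = 120/20 = 6.
A character is irreducible iff <chi, chi> = 1, so this representation is reducible.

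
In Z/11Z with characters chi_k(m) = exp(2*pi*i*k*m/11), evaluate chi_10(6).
chi_10(6) = zeta_11^60 = exp(10*I*pi/11)

Derivation: chi_10(6) = zeta_11^(10*6) = zeta_11^60. Since zeta_11^11 = 1, this equals zeta_11^5 = exp(2*pi*i*5/11) = exp(10*I*pi/11).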